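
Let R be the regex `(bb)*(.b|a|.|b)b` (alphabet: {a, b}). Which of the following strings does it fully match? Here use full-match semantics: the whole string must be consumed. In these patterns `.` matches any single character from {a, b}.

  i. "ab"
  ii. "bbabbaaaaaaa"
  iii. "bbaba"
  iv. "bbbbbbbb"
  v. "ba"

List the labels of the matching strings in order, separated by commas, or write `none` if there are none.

i. "ab" → match
ii. "bbabbaaaaaaa" → no match — must end with "b"
iii. "bbaba" → no match — must end with "b"
iv. "bbbbbbbb" → match
v. "ba" → no match — must end with "b"

i, iv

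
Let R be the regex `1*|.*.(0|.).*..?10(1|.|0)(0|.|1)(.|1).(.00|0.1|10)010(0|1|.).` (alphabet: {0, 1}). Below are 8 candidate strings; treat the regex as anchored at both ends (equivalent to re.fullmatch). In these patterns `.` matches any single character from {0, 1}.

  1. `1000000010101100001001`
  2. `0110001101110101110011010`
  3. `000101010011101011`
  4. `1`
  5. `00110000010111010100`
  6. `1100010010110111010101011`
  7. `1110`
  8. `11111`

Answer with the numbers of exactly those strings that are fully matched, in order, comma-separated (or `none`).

1 → match
2 → no match
3 → no match
4. `1` → match
5 → no match
6 → no match
7. `1110` → no match
8. `11111` → match

1, 4, 8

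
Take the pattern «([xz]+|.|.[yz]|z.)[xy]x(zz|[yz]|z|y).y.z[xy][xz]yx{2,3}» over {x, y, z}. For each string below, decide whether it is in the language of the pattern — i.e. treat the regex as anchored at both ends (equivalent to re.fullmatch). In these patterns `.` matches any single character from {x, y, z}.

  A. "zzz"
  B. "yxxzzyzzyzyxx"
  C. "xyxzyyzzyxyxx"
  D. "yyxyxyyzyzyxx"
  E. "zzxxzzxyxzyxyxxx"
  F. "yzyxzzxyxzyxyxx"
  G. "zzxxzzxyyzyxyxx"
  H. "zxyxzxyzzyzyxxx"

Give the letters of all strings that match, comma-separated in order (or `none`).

B, C, D, E, F, G, H

A → no match — must end with "x"
B → match
C → match
D → match
E → match
F → match
G → match
H → match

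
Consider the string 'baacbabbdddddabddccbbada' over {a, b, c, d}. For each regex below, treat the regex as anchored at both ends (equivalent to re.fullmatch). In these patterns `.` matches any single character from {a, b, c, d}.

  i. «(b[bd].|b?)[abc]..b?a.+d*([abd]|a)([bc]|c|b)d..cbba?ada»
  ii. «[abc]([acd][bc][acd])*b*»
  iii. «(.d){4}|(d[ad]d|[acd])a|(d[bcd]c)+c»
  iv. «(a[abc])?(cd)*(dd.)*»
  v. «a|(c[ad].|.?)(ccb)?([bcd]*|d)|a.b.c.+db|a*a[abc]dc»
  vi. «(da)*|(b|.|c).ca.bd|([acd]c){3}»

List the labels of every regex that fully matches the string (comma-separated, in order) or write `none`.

i → match
ii → no match
iii → no match
iv → no match
v → no match
vi → no match

i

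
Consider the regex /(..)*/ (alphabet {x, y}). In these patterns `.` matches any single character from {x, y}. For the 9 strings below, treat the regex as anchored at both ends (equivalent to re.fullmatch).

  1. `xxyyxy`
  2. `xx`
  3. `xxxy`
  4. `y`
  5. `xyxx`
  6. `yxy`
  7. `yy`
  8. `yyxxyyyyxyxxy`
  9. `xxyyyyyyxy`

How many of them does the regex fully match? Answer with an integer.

1 → match
2 → match
3 → match
4 → no match
5 → match
6 → no match
7 → match
8 → no match
9 → match
Total matched: 6

6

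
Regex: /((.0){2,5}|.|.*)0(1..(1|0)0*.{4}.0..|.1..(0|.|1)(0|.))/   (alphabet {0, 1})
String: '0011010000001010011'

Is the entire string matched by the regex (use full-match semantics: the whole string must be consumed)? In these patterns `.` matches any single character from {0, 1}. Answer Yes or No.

Yes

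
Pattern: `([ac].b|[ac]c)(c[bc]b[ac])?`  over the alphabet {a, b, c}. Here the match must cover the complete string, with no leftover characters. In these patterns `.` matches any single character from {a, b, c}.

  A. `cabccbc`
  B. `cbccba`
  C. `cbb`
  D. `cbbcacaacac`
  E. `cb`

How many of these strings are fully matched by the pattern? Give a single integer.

A → match
B → no match
C → match
D → no match
E → no match
Total matched: 2

2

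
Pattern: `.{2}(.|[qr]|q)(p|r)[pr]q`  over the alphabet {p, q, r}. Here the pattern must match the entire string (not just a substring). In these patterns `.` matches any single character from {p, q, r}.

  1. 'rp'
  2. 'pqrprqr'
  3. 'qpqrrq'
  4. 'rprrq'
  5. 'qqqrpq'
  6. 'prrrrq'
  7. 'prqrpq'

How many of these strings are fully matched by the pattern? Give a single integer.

1 → no match — must end with 'q'
2 → no match — must end with 'q'
3 → match
4 → no match
5 → match
6 → match
7 → match
Total matched: 4

4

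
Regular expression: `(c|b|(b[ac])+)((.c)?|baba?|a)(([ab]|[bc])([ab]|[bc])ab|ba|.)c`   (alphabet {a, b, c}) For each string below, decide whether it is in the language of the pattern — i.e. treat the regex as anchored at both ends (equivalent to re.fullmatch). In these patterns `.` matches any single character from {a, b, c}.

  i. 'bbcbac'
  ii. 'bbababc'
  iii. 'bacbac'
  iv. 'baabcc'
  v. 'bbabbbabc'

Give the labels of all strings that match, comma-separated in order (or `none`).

i, ii, iii, v

i. 'bbcbac' → match
ii. 'bbababc' → match
iii. 'bacbac' → match
iv. 'baabcc' → no match
v. 'bbabbbabc' → match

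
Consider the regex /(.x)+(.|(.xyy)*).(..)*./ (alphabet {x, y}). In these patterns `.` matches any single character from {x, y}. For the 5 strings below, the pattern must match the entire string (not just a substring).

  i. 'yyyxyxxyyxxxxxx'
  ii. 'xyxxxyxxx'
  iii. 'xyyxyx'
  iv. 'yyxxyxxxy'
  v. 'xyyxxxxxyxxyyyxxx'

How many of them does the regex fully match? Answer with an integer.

i → no match
ii. 'xyxxxyxxx' → no match
iii. 'xyyxyx' → no match
iv. 'yyxxyxxxy' → no match
v → no match
Total matched: 0

0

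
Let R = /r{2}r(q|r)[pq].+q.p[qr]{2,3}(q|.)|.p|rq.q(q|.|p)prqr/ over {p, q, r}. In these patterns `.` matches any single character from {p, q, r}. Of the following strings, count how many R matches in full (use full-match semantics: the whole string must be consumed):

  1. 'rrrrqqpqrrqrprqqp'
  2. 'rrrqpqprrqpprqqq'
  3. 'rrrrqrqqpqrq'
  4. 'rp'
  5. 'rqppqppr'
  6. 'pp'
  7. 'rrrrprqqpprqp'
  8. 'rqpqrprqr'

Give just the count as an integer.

1 → match
2 → match
3 → match
4 → match
5 → no match
6 → match
7 → match
8 → match
Total matched: 7

7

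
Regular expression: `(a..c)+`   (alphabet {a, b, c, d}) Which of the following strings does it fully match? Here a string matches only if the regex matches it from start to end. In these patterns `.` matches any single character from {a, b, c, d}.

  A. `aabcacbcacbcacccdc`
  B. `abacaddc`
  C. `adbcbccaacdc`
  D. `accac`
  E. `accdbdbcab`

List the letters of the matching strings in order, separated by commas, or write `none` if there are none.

A → no match
B → match
C → no match
D → no match
E → no match — must end with `c`

B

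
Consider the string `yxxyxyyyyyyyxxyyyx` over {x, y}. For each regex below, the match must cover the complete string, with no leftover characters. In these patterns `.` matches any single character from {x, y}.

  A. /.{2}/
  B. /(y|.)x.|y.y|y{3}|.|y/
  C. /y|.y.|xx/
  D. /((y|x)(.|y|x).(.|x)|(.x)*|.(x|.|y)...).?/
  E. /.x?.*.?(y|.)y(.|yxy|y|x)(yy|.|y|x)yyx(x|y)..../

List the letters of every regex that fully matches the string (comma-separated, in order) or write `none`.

E

A → no match
B → no match
C → no match
D → no match
E → match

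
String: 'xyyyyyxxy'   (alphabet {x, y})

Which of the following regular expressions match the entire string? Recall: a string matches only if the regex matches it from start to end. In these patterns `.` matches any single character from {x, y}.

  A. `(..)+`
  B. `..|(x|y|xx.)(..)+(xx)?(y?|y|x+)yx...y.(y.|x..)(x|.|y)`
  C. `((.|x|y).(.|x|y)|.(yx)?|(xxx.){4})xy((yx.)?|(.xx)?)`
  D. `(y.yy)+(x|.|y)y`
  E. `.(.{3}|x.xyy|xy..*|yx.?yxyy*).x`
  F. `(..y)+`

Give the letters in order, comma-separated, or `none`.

F

A → no match
B → no match
C → no match
D → no match — must start with 'y'
E → no match — must end with 'x'
F → match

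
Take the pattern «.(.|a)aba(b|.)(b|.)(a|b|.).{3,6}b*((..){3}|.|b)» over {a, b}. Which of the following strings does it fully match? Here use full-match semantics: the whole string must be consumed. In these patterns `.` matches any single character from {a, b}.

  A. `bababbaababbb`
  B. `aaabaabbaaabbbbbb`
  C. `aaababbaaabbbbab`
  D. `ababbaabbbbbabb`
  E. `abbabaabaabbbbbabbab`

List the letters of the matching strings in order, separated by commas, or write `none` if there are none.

B

A → no match
B → match
C → no match
D → no match
E → no match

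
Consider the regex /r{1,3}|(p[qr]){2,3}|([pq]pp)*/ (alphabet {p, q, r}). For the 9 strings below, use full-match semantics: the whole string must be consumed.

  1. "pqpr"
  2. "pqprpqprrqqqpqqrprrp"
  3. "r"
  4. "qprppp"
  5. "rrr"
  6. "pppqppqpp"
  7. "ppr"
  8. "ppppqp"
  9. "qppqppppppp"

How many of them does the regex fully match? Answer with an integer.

4

1 → match
2 → no match
3 → match
4 → no match
5 → match
6 → match
7 → no match
8 → no match
9 → no match
Total matched: 4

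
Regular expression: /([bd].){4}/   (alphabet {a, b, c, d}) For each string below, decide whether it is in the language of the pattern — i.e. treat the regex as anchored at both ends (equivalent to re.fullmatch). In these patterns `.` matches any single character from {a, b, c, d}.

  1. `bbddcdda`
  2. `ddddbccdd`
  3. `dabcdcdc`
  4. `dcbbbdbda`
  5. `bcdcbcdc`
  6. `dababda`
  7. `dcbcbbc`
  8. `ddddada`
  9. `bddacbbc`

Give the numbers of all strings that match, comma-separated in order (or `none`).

1 → no match
2 → no match
3 → match
4 → no match
5 → match
6 → no match
7 → no match
8 → no match
9 → no match

3, 5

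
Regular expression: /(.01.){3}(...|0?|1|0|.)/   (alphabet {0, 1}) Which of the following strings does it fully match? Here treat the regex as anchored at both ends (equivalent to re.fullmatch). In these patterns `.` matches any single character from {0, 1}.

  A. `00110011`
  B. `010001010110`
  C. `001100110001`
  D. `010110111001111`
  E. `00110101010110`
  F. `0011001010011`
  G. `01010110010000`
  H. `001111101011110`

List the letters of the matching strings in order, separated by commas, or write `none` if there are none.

none

A → no match
B → no match
C → no match
D → no match
E → no match
F → no match
G → no match
H → no match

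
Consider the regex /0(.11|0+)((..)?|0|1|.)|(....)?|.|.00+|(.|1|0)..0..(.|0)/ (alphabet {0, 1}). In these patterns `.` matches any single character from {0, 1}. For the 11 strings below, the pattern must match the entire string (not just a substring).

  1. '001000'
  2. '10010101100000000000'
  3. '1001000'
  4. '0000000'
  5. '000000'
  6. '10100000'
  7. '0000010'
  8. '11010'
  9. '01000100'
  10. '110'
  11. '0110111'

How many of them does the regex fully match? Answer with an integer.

1 → no match
2 → no match
3 → no match
4 → match
5 → match
6 → no match
7 → match
8 → no match
9 → no match
10 → no match
11 → match
Total matched: 4

4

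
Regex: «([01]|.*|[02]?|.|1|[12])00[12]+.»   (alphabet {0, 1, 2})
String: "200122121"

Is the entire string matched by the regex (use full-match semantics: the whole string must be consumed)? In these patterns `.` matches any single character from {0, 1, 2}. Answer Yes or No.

Yes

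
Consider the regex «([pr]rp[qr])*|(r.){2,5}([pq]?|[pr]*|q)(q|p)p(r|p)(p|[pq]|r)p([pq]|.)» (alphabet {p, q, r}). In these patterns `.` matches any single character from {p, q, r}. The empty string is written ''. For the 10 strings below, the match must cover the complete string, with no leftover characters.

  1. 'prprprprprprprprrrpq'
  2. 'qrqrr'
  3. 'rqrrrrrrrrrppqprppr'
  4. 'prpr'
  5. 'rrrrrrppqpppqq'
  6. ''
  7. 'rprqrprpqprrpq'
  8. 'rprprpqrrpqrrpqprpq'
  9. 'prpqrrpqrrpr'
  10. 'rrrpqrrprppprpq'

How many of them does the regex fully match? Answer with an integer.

6

1 → match
2 → no match
3 → match
4 → match
5 → no match
6 → match
7 → match
8 → no match
9 → match
10 → no match
Total matched: 6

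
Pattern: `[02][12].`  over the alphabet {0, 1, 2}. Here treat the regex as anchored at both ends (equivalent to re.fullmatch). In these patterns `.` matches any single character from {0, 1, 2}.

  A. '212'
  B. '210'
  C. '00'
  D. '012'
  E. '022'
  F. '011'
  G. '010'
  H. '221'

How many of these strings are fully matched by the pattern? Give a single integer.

7

A → match
B → match
C → no match
D → match
E → match
F → match
G → match
H → match
Total matched: 7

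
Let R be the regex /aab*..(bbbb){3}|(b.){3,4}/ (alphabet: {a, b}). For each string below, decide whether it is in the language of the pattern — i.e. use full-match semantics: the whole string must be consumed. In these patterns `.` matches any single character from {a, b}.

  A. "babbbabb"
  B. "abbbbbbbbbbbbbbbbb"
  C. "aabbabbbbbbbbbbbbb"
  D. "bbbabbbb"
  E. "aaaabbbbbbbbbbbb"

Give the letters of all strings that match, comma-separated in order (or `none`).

A, C, D, E

A → match
B → no match
C → match
D → match
E → match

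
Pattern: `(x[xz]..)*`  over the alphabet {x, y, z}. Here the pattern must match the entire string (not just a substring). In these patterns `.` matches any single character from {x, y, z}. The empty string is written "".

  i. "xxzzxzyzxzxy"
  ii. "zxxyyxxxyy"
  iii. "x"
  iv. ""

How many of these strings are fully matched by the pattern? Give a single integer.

2

i → match
ii → no match
iii → no match
iv → match
Total matched: 2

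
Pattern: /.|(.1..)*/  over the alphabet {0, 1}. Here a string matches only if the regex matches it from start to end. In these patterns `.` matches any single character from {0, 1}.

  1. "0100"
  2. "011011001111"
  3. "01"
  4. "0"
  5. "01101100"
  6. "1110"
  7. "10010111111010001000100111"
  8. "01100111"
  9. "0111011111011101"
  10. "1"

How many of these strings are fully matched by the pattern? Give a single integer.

1. "0100" → match
2. "011011001111" → match
3. "01" → no match
4. "0" → match
5. "01101100" → match
6. "1110" → match
7 → no match
8. "01100111" → match
9 → match
10. "1" → match
Total matched: 8

8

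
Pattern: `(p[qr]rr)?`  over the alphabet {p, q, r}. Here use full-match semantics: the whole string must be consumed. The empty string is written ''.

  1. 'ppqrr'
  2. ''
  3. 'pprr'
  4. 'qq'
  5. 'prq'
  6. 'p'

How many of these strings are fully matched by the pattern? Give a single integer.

1. 'ppqrr' → no match
2. '' → match
3. 'pprr' → no match
4. 'qq' → no match
5. 'prq' → no match
6. 'p' → no match
Total matched: 1

1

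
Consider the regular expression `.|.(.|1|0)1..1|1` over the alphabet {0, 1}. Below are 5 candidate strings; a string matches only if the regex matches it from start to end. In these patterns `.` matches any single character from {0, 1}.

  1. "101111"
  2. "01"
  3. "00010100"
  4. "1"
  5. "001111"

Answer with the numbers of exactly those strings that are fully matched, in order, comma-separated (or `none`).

1. "101111" → match
2. "01" → no match
3. "00010100" → no match
4. "1" → match
5. "001111" → match

1, 4, 5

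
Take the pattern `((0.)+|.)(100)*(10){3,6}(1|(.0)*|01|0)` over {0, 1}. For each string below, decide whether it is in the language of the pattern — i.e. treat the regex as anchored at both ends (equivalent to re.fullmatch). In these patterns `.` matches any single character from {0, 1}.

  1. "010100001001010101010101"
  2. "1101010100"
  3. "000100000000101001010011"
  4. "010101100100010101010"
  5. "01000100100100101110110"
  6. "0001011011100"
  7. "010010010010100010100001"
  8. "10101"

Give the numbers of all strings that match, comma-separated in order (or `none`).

1 → match
2 → match
3 → no match
4 → no match
5 → no match
6 → no match
7 → no match
8 → no match

1, 2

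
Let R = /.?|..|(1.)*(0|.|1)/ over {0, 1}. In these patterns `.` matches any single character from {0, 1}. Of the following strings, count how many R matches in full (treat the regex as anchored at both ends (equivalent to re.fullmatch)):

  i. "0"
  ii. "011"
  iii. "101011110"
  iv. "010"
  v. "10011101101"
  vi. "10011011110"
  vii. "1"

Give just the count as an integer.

i → match
ii → no match
iii → match
iv → no match
v → no match
vi → no match
vii → match
Total matched: 3

3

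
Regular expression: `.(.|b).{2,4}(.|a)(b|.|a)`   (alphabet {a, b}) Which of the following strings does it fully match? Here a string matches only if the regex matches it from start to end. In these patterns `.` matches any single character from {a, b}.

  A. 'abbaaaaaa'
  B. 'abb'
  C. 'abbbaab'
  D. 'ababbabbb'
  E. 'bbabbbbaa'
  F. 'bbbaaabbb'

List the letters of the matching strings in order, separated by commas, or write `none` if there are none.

C

A. 'abbaaaaaa' → no match
B. 'abb' → no match
C. 'abbbaab' → match
D. 'ababbabbb' → no match
E. 'bbabbbbaa' → no match
F. 'bbbaaabbb' → no match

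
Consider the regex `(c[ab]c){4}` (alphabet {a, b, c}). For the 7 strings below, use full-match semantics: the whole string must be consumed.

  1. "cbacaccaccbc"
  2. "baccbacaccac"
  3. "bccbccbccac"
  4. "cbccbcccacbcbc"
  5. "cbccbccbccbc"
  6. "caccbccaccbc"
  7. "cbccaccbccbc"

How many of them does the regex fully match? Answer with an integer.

3

1 → no match
2 → no match — must start with "c"
3 → no match — must start with "c"
4 → no match
5 → match
6 → match
7 → match
Total matched: 3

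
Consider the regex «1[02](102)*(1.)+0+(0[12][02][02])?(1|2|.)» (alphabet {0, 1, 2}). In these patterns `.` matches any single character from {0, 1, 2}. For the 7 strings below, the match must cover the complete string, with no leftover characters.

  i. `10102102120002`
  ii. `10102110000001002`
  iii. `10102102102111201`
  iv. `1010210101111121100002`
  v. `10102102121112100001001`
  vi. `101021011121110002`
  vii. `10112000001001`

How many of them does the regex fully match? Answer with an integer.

i → match
ii → match
iii → match
iv → match
v → match
vi → match
vii → no match
Total matched: 6

6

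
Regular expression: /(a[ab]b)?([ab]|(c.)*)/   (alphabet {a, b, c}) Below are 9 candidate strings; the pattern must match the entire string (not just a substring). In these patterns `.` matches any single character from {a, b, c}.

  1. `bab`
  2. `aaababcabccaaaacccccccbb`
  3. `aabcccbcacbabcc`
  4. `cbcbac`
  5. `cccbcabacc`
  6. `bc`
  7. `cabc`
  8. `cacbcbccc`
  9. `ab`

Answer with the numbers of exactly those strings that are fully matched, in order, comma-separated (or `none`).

1 → no match
2 → no match
3 → no match
4 → no match
5 → no match
6 → no match
7 → no match
8 → no match
9 → no match

none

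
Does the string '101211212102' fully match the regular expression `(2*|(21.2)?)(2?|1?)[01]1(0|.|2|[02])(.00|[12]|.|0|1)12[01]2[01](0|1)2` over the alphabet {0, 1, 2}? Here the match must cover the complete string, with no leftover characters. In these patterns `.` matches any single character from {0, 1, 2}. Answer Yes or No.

Yes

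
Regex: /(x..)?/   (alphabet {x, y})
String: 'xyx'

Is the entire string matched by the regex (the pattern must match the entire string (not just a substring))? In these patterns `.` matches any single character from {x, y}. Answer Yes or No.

Yes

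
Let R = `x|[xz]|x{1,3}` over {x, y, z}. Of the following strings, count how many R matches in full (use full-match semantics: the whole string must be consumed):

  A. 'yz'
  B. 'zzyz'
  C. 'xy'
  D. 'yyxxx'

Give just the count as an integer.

A → no match
B → no match
C → no match
D → no match
Total matched: 0

0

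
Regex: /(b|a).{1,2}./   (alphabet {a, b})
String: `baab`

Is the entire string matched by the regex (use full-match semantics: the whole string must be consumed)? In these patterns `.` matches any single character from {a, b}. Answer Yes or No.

Yes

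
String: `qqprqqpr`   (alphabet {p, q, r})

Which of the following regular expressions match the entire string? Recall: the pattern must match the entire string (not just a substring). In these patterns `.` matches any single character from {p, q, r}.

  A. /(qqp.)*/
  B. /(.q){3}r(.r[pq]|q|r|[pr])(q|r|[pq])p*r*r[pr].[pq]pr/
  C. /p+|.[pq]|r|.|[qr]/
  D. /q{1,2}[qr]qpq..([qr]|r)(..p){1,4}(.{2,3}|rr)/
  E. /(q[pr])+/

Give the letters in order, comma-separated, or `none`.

A

A → match
B → no match
C → no match
D → no match
E → no match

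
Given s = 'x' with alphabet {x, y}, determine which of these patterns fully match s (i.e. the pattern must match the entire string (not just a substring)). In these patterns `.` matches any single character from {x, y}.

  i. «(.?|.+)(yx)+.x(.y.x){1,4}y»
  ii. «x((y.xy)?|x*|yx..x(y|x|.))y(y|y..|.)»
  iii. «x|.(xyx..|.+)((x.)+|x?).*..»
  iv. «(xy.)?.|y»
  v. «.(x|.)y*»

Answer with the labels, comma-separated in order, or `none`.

iii, iv

i → no match — must end with 'xy'
ii → no match
iii → match
iv → match
v → no match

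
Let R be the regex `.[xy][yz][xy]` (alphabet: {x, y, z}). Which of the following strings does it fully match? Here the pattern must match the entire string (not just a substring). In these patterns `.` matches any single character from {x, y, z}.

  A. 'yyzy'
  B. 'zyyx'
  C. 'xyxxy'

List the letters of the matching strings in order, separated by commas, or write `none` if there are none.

A. 'yyzy' → match
B. 'zyyx' → match
C. 'xyxxy' → no match

A, B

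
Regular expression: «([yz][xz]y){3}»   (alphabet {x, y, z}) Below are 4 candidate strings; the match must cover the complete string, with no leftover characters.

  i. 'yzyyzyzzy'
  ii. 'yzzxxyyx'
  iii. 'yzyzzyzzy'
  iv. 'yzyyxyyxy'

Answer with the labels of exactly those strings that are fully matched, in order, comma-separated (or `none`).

i, iii, iv

i → match
ii → no match — must end with 'y'
iii → match
iv → match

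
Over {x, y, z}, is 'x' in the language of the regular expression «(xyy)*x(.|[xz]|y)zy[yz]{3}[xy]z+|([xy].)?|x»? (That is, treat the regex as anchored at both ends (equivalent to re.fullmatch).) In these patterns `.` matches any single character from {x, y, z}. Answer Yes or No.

Yes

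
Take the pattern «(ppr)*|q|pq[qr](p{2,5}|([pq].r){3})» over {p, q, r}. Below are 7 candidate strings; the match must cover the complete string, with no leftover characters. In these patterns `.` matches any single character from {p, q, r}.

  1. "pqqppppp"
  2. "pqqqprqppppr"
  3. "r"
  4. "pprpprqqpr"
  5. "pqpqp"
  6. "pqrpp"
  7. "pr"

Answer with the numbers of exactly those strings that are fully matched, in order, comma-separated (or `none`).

1, 6

1 → match
2 → no match
3 → no match
4 → no match
5 → no match
6 → match
7 → no match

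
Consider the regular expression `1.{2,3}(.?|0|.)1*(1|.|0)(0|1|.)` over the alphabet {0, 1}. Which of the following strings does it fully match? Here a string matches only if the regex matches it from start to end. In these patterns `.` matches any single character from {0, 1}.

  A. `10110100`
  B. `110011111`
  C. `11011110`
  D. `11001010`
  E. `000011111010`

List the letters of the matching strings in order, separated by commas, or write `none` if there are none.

A, B, C

A. `10110100` → match
B. `110011111` → match
C. `11011110` → match
D. `11001010` → no match
E. `000011111010` → no match — must start with `1`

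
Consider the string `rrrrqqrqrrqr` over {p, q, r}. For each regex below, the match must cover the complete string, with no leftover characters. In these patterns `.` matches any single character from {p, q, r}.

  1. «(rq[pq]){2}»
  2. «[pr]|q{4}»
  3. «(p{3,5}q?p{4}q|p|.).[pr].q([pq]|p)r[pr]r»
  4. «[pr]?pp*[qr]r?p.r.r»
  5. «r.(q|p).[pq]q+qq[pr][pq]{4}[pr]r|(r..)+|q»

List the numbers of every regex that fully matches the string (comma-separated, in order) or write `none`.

5

1 → no match — must start with `rq`
2 → no match
3 → no match
4 → no match
5 → match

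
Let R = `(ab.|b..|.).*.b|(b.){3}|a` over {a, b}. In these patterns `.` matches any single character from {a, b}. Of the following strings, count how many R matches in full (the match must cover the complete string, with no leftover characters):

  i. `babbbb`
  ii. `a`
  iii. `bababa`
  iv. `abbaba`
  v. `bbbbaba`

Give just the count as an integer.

3

i. `babbbb` → match
ii. `a` → match
iii. `bababa` → match
iv. `abbaba` → no match
v. `bbbbaba` → no match
Total matched: 3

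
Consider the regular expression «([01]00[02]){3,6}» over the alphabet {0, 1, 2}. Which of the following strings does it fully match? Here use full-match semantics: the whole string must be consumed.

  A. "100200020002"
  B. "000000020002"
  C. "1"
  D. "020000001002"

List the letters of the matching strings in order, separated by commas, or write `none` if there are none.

A → match
B → match
C → no match
D → no match

A, B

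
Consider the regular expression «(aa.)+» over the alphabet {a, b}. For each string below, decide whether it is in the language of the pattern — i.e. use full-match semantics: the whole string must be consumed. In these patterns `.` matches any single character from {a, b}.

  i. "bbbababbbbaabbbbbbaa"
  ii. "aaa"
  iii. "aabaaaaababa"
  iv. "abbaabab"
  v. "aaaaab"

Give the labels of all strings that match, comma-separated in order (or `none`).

ii, v

i → no match — must start with "aa"
ii. "aaa" → match
iii. "aabaaaaababa" → no match
iv. "abbaabab" → no match — must start with "aa"
v. "aaaaab" → match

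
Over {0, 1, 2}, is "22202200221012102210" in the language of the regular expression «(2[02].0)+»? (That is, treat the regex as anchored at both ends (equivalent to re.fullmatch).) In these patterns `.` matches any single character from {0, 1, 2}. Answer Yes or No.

No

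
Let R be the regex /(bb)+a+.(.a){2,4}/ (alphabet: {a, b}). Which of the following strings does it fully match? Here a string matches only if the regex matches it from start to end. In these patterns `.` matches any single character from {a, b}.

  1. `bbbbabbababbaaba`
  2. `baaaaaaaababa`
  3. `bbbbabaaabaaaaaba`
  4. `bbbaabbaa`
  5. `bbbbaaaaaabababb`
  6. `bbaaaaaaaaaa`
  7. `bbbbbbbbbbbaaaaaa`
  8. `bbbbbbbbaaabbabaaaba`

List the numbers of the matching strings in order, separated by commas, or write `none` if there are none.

1 → no match
2 → no match — must start with `bb`
3 → no match
4 → no match
5 → no match — must end with `a`
6 → match
7 → no match
8 → match

6, 8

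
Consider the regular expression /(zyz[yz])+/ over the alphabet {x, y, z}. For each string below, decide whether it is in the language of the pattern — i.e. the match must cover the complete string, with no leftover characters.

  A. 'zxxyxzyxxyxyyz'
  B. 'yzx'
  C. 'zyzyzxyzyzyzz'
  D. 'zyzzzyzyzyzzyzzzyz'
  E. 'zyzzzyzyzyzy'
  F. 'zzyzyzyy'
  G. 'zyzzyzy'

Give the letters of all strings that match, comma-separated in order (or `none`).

E

A → no match — must start with 'zyz'
B. 'yzx' → no match — must start with 'zyz'
C → no match
D → no match
E. 'zyzzzyzyzyzy' → match
F. 'zzyzyzyy' → no match — must start with 'zyz'
G. 'zyzzyzy' → no match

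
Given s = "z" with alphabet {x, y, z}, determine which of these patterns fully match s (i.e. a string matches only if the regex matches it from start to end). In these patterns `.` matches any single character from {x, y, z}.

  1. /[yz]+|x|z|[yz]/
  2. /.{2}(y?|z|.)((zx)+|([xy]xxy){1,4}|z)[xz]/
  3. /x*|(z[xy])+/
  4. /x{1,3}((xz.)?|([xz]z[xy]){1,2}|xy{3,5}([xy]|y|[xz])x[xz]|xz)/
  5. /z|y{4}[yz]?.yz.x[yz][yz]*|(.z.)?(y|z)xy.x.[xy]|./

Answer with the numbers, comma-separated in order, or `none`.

1, 5

1 → match
2 → no match
3 → no match
4 → no match — must start with "x"
5 → match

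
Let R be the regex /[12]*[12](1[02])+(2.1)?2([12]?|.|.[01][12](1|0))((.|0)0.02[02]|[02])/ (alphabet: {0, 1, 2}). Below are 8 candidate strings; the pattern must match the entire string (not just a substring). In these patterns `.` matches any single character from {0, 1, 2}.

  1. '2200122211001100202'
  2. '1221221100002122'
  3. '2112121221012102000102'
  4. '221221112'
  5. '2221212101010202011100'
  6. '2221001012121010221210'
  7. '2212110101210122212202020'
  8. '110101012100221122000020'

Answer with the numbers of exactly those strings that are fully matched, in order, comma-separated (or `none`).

7

1 → no match
2 → no match
3 → no match
4. '221221112' → no match
5 → no match
6 → no match
7 → match
8 → no match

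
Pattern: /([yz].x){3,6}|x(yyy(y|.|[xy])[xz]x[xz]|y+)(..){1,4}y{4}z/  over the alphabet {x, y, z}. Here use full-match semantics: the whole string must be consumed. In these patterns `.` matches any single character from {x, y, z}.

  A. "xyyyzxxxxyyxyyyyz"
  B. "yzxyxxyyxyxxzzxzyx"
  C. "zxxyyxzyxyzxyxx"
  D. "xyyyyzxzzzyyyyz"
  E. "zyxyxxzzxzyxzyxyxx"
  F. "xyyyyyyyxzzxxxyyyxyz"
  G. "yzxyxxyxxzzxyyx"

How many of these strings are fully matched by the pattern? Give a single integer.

6

A → match
B → match
C → match
D → match
E → match
F → no match
G → match
Total matched: 6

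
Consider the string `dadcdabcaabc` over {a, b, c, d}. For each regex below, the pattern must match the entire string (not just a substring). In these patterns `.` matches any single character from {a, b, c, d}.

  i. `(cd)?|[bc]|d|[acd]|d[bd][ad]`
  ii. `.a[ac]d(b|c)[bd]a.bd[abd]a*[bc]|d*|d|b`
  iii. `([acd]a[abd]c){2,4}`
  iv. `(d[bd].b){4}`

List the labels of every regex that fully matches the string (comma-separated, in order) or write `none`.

iii

i → no match
ii → no match
iii → match
iv → no match — must end with `b`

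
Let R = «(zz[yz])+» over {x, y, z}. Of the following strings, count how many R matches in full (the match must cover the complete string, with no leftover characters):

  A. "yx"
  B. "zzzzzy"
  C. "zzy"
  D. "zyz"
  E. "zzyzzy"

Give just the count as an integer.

3

A → no match — must start with "zz"
B → match
C → match
D → no match — must start with "zz"
E → match
Total matched: 3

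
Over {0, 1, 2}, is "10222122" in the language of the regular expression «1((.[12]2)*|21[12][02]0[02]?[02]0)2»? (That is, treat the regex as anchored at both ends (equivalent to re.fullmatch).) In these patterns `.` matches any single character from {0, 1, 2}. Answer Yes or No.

Yes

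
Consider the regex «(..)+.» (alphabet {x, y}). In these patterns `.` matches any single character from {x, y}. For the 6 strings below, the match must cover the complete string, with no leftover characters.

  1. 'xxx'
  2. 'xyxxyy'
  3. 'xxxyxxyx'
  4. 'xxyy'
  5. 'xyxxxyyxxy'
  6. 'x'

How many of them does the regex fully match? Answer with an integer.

1

1 → match
2 → no match
3 → no match
4 → no match
5 → no match
6 → no match
Total matched: 1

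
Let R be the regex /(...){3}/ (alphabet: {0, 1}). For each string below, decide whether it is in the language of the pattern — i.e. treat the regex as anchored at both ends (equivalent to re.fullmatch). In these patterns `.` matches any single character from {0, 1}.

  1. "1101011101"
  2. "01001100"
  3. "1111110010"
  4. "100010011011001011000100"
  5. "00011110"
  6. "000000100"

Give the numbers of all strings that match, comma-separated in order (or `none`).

1 → no match
2 → no match
3 → no match
4 → no match
5 → no match
6 → match

6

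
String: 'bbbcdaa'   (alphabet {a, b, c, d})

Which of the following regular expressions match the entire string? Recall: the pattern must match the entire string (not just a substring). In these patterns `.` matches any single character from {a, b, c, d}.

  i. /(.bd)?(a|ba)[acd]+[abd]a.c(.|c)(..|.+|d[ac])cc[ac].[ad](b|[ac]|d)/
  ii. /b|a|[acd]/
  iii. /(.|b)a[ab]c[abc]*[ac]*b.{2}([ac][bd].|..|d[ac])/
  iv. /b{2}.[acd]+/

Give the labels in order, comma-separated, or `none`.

iv

i → no match
ii → no match
iii → no match
iv → match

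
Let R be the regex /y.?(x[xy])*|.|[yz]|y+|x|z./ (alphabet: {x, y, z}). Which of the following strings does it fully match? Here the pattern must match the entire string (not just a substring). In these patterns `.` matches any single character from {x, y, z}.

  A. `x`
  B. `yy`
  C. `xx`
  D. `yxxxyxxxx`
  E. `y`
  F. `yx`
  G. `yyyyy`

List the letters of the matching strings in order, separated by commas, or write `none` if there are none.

A → match
B → match
C → no match
D → match
E → match
F → match
G → match

A, B, D, E, F, G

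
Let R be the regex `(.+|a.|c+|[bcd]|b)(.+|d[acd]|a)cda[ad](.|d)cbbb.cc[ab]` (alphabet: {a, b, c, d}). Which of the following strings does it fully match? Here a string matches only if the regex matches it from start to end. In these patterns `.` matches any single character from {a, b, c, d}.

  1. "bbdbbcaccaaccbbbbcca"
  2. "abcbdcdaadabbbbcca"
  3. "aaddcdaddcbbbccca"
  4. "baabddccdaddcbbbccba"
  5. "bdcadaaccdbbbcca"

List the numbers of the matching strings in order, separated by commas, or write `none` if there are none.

3

1 → no match
2 → no match
3 → match
4 → no match
5 → no match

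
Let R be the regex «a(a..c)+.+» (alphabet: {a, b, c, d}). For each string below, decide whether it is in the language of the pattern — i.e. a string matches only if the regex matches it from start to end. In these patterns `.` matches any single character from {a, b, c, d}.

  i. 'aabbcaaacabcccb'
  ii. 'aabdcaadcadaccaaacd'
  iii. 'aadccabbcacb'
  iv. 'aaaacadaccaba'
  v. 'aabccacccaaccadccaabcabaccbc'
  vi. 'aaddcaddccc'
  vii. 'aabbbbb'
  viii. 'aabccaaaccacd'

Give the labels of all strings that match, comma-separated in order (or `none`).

i → match
ii → match
iii. 'aadccabbcacb' → match
iv → match
v → match
vi. 'aaddcaddccc' → match
vii. 'aabbbbb' → no match
viii → match

i, ii, iii, iv, v, vi, viii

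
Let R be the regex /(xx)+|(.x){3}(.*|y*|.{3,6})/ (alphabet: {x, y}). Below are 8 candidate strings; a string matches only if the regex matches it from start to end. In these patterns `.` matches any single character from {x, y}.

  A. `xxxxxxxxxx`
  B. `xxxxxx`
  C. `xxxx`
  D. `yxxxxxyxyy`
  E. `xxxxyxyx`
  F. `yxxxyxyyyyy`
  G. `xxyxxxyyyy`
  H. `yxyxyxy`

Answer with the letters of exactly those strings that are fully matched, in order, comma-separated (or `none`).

A → match
B → match
C → match
D → match
E → match
F → match
G → match
H → match

A, B, C, D, E, F, G, H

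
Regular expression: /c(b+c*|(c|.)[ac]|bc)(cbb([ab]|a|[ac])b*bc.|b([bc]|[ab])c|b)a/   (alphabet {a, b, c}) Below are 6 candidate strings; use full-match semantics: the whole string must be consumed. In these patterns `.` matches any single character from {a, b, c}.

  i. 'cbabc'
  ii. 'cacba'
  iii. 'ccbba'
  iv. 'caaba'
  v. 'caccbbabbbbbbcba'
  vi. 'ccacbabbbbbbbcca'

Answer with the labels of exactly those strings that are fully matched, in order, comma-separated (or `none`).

i → no match — must end with 'a'
ii → match
iii → no match
iv → match
v → match
vi → no match

ii, iv, v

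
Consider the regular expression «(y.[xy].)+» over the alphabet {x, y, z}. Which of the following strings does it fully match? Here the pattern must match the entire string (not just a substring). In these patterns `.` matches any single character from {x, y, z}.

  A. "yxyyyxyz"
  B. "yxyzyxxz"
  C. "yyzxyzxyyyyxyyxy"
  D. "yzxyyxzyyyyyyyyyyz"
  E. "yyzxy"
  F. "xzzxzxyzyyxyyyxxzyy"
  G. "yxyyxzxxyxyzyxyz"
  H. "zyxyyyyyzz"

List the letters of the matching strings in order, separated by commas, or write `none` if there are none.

A → match
B → match
C → no match
D → no match
E → no match
F → no match — must start with "y"
G → no match
H → no match — must start with "y"

A, B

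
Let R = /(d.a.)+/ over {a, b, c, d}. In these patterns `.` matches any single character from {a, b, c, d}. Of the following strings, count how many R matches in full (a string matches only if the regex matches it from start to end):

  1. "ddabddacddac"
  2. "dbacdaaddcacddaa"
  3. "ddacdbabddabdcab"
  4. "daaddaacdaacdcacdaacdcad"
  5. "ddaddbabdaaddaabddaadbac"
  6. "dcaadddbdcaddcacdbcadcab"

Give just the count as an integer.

5

1. "ddabddacddac" → match
2 → match
3 → match
4 → match
5 → match
6 → no match
Total matched: 5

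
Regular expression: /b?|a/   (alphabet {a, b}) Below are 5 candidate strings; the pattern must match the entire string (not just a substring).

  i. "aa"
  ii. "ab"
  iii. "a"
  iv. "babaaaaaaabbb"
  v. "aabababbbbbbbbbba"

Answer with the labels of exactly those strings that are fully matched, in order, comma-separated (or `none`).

iii

i → no match
ii → no match
iii → match
iv → no match
v → no match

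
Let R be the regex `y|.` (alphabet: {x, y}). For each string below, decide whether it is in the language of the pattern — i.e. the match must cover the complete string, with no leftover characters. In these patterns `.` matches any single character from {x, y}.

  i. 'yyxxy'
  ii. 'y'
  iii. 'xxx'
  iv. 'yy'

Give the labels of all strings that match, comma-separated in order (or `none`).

ii

i. 'yyxxy' → no match
ii. 'y' → match
iii. 'xxx' → no match
iv. 'yy' → no match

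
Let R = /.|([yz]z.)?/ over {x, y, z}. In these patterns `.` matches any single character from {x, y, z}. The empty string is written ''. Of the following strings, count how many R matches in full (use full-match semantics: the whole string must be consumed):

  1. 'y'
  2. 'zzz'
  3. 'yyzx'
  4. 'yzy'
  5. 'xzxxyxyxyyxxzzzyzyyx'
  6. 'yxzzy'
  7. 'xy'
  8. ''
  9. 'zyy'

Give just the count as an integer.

4

1. 'y' → match
2. 'zzz' → match
3. 'yyzx' → no match
4. 'yzy' → match
5 → no match
6. 'yxzzy' → no match
7. 'xy' → no match
8. '' → match
9. 'zyy' → no match
Total matched: 4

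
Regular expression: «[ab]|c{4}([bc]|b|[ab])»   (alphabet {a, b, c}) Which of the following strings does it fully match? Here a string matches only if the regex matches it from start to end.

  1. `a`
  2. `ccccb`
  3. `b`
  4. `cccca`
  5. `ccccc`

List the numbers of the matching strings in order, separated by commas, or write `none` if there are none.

1. `a` → match
2. `ccccb` → match
3. `b` → match
4. `cccca` → match
5. `ccccc` → match

1, 2, 3, 4, 5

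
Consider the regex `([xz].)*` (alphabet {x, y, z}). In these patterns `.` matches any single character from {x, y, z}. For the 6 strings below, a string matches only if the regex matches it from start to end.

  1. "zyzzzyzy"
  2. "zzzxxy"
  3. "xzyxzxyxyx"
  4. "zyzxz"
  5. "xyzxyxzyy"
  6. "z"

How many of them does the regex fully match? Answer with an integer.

1. "zyzzzyzy" → match
2. "zzzxxy" → match
3. "xzyxzxyxyx" → no match
4. "zyzxz" → no match
5. "xyzxyxzyy" → no match
6. "z" → no match
Total matched: 2

2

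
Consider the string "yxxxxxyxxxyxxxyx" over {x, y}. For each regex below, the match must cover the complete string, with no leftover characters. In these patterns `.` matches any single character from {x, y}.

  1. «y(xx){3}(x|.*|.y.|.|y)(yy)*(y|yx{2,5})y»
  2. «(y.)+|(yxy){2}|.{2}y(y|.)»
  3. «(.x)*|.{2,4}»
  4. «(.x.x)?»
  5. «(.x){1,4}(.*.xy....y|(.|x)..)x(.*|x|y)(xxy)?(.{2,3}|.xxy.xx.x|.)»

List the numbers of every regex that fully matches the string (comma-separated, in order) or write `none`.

3, 5

1 → no match — must end with "y"
2 → no match
3 → match
4 → no match
5 → match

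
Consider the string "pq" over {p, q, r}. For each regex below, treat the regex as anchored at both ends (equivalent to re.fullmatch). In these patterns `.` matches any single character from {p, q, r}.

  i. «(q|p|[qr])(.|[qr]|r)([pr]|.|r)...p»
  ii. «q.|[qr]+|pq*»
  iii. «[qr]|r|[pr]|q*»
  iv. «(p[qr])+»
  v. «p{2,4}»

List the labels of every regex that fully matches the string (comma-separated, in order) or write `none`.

i → no match — must end with "p"
ii → match
iii → no match
iv → match
v → no match — must end with "p"

ii, iv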